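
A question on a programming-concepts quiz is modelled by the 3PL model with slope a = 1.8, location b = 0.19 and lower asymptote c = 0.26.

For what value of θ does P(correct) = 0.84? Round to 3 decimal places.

P(θ) = c + (1 − c) · 1 / (1 + exp(−a(θ − b)))
Remove guessing floor: (0.84 − 0.26)/(1 − 0.26) = 0.7838
logit = ln(0.7838/0.2162) = 1.2879
θ = b + logit/(a) = 0.19 + 1.2879/1.8000 = 0.9055

0.905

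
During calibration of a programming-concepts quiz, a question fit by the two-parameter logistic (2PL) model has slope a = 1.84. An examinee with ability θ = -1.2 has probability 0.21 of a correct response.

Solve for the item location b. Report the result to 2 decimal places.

-0.48

P(θ) = 1 / (1 + exp(−a(θ − b)))
logit(0.21) = ln(0.21/0.79) = -1.3249
b = θ − logit/(a) = -1.2 − (-1.3249)/1.8400 = -0.4799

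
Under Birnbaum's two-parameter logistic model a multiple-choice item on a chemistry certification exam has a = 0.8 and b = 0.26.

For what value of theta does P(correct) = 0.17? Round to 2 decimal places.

P(theta) = 1 / (1 + exp(−a(theta − b)))
logit = ln(0.1700/0.8300) = -1.5856
theta = b + logit/(a) = 0.26 + (-1.5856)/0.8000 = -1.7220

-1.72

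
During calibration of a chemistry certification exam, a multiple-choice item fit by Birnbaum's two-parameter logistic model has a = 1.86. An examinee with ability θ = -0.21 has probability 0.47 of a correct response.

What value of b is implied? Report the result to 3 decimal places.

-0.145

P(θ) = 1 / (1 + exp(−a(θ − b)))
logit(0.47) = ln(0.47/0.53) = -0.1201
b = θ − logit/(a) = -0.21 − (-0.1201)/1.8600 = -0.1454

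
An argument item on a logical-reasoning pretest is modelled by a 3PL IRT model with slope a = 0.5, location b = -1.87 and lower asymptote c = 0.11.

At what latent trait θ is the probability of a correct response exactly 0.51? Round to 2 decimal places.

-2.28

P(θ) = c + (1 − c) · 1 / (1 + exp(−a(θ − b)))
Remove guessing floor: (0.51 − 0.11)/(1 − 0.11) = 0.4494
logit = ln(0.4494/0.5506) = -0.2029
θ = b + logit/(a) = -1.87 + (-0.2029)/0.5000 = -2.2759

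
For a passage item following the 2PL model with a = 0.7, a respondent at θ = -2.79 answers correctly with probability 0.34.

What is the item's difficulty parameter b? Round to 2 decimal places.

P(θ) = 1 / (1 + exp(−a(θ − b)))
logit(0.34) = ln(0.34/0.66) = -0.6633
b = θ − logit/(a) = -2.79 − (-0.6633)/0.7000 = -1.8424

-1.84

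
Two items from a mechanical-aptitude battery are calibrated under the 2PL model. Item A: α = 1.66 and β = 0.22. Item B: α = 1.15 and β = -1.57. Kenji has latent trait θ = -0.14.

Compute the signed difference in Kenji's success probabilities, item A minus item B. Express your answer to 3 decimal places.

P(θ) = 1 / (1 + exp(−α(θ − β)))
P_A = 0.3549
P_B = 0.8381
P_A − P_B = -0.4833

-0.483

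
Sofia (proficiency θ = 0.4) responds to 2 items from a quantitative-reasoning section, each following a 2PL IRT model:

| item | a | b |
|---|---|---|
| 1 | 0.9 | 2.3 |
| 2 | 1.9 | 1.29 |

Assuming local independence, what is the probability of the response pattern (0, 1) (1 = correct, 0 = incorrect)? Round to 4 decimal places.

P(θ) = 1 / (1 + exp(−a(θ − b)))
P_1 = 1/(1+e^{1.7100}) = 0.1532
P_2 = 1/(1+e^{1.6910}) = 0.1556
L = (1−P_1) × P_2 = 0.8468 × 0.1556 = 0.13181

0.1318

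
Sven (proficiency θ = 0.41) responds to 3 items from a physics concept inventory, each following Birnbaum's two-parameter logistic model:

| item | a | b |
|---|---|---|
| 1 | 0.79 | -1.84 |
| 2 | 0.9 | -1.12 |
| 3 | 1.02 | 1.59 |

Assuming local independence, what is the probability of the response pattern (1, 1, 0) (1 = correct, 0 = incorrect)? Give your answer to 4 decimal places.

P(θ) = 1 / (1 + exp(−a(θ − b)))
P_1 = 1/(1+e^{-1.7775}) = 0.8554
P_2 = 1/(1+e^{-1.3770}) = 0.7985
P_3 = 1/(1+e^{1.2036}) = 0.2308
L = P_1 × P_2 × (1−P_3) = 0.8554 × 0.7985 × 0.7692 = 0.52537

0.5254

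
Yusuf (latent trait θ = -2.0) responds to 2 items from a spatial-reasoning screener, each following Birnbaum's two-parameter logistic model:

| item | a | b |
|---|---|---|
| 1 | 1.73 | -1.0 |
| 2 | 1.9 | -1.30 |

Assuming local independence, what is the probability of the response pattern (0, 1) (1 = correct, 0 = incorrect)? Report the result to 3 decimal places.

P(θ) = 1 / (1 + exp(−a(θ − b)))
P_1 = 1/(1+e^{1.7300}) = 0.1506
P_2 = 1/(1+e^{1.3300}) = 0.2092
L = (1−P_1) × P_2 = 0.8494 × 0.2092 = 0.17766

0.178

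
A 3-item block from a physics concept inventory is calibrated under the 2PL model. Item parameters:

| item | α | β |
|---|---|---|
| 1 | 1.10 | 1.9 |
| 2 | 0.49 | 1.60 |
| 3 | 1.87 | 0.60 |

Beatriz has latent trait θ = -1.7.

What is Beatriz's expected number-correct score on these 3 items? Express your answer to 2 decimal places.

0.20

P(θ) = 1 / (1 + exp(−α(θ − β)))
P_1 = 1/(1+e^{3.9600}) = 0.0187
P_2 = 1/(1+e^{1.6170}) = 0.1656
P_3 = 1/(1+e^{4.3010}) = 0.0134
E[score] = 0.0187 + 0.1656 + 0.0134 = 0.1977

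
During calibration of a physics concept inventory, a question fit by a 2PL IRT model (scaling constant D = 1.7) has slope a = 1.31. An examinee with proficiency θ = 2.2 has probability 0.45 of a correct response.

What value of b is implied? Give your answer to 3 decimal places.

P(θ) = 1 / (1 + exp(−D·a(θ − b)))
logit(0.45) = ln(0.45/0.55) = -0.2007
b = θ − logit/(1.7·a) = 2.2 − (-0.2007)/2.2270 = 2.2901

2.290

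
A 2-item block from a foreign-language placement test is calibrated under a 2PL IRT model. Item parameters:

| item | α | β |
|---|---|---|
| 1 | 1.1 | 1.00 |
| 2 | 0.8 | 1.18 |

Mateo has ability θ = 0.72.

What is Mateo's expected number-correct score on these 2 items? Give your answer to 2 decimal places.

0.83

P(θ) = 1 / (1 + exp(−α(θ − β)))
P_1 = 1/(1+e^{0.3080}) = 0.4236
P_2 = 1/(1+e^{0.3680}) = 0.4090
E[score] = 0.4236 + 0.4090 = 0.8326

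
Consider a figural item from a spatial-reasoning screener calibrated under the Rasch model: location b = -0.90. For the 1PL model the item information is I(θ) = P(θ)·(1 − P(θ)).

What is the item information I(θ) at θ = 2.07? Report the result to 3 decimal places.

P = 1/(1+e^{-2.9700}) = 0.9512
P(1−P) = 0.9512 × 0.0488 = 0.0464
I = P(1−P) = 0.04642

0.046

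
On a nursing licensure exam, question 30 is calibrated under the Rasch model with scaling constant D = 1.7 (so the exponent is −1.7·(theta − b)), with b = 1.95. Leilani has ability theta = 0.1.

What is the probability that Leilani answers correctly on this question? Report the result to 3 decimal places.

P(theta) = 1 / (1 + exp(−D·(theta − b)))
Exponent: 1.7 × (0.1 − 1.95) = -3.1450
1/(1 + e^{3.1450}) = 0.0413
P = 0.0413

0.041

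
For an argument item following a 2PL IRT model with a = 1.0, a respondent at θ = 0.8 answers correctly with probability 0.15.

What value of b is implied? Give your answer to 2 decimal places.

2.53

P(θ) = 1 / (1 + exp(−a(θ − b)))
logit(0.15) = ln(0.15/0.85) = -1.7346
b = θ − logit/(a) = 0.8 − (-1.7346)/1.0000 = 2.5346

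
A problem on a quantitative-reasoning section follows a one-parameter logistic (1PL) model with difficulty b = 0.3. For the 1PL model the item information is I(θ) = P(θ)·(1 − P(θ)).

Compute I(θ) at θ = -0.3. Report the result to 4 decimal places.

0.2288

P = 1/(1+e^{0.6000}) = 0.3543
P(1−P) = 0.3543 × 0.6457 = 0.2288
I = P(1−P) = 0.22878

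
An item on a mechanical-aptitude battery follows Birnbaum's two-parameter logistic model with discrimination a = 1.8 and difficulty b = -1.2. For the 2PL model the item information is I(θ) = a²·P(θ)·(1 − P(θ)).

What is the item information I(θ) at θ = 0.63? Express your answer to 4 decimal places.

0.1118

P = 1/(1+e^{-3.2940}) = 0.9642
P(1−P) = 0.9642 × 0.0358 = 0.0345
I = a² × P(1−P) = 1.8² × 0.0345 = 0.11177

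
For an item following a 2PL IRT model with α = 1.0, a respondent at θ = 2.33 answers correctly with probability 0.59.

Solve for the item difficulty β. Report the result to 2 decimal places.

P(θ) = 1 / (1 + exp(−α(θ − β)))
logit(0.59) = ln(0.59/0.41) = 0.3640
β = θ − logit/(α) = 2.33 − 0.3640/1.0000 = 1.9660

1.97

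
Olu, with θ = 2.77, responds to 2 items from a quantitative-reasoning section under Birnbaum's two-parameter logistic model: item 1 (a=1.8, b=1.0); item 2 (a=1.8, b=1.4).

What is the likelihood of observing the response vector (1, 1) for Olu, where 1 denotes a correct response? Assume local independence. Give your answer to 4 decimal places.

0.8851

P(θ) = 1 / (1 + exp(−a(θ − b)))
P_1 = 1/(1+e^{-3.1860}) = 0.9603
P_2 = 1/(1+e^{-2.4660}) = 0.9217
L = P_1 × P_2 = 0.9603 × 0.9217 = 0.88513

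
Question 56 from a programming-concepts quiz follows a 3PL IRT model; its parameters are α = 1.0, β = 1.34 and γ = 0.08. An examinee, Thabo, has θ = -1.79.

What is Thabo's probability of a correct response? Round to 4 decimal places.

P(θ) = γ + (1 − γ) · 1 / (1 + exp(−α(θ − β)))
Exponent: 1.0 × (-1.79 − 1.34) = -3.1300
1/(1 + e^{3.1300}) = 0.0419
P = 0.08 + 0.92 × 0.0419 = 0.1185

0.1185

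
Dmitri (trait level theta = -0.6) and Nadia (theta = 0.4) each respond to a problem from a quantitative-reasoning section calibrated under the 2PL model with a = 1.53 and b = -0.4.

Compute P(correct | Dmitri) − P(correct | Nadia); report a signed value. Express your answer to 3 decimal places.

P(theta) = 1 / (1 + exp(−a(theta − b)))
P(Dmitri) = 0.4241  [exponent -0.3060]
P(Nadia) = 0.7728  [exponent 1.2240]
Difference = 0.4241 − 0.7728 = -0.3487

-0.349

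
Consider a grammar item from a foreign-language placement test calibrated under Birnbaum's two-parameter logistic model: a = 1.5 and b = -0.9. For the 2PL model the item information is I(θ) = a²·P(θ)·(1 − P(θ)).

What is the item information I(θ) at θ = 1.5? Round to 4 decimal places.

0.0583

P = 1/(1+e^{-3.6000}) = 0.9734
P(1−P) = 0.9734 × 0.0266 = 0.0259
I = a² × P(1−P) = 1.5² × 0.0259 = 0.05825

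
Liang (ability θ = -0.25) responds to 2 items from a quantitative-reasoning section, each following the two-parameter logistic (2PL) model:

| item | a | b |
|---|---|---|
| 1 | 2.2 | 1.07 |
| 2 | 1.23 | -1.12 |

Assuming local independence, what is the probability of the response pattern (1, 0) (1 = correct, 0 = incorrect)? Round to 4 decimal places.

P(θ) = 1 / (1 + exp(−a(θ − b)))
P_1 = 1/(1+e^{2.9040}) = 0.0520
P_2 = 1/(1+e^{-1.0701}) = 0.7446
L = P_1 × (1−P_2) = 0.0520 × 0.2554 = 0.01327

0.0133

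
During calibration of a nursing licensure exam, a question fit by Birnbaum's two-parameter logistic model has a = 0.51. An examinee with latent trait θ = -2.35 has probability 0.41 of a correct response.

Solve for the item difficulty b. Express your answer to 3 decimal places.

-1.636

P(θ) = 1 / (1 + exp(−a(θ − b)))
logit(0.41) = ln(0.41/0.59) = -0.3640
b = θ − logit/(a) = -2.35 − (-0.3640)/0.5100 = -1.6363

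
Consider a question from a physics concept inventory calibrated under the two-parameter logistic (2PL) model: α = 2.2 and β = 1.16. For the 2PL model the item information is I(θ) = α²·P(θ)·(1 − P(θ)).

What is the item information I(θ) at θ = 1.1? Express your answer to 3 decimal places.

P = 1/(1+e^{0.1320}) = 0.4670
P(1−P) = 0.4670 × 0.5330 = 0.2489
I = α² × P(1−P) = 2.2² × 0.2489 = 1.20474

1.205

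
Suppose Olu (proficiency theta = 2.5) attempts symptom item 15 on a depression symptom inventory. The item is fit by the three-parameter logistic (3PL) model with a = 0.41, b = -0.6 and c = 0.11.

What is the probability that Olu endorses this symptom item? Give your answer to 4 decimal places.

0.8050

P(theta) = c + (1 − c) · 1 / (1 + exp(−a(theta − b)))
Exponent: 0.41 × (2.5 − (-0.6)) = 1.2710
1/(1 + e^{-1.2710}) = 0.7809
P = 0.11 + 0.89 × 0.7809 = 0.8050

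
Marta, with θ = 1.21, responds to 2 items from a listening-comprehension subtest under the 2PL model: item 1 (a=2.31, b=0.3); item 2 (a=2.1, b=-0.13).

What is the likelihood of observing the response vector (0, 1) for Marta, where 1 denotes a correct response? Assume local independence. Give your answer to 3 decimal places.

P(θ) = 1 / (1 + exp(−a(θ − b)))
P_1 = 1/(1+e^{-2.1021}) = 0.8911
P_2 = 1/(1+e^{-2.8140}) = 0.9434
L = (1−P_1) × P_2 = 0.1089 × 0.9434 = 0.10273

0.103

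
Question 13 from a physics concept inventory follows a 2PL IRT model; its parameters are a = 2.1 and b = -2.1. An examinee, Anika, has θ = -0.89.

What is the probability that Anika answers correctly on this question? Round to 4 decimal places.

0.9270

P(θ) = 1 / (1 + exp(−a(θ − b)))
Exponent: 2.1 × (-0.89 − (-2.1)) = 2.5410
1/(1 + e^{-2.5410}) = 0.9270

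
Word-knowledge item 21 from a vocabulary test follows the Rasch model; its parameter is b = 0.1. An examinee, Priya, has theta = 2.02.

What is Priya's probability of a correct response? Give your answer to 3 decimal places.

P(theta) = 1 / (1 + exp(−(theta − b)))
Exponent: (2.02 − 0.1) = 1.9200
1/(1 + e^{-1.9200}) = 0.8721
P = 0.8721

0.872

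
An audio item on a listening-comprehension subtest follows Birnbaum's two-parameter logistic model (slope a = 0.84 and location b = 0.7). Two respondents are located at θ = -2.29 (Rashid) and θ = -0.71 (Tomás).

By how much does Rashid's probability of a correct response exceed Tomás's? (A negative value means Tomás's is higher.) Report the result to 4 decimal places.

P(θ) = 1 / (1 + exp(−a(θ − b)))
P(Rashid) = 0.0750  [exponent -2.5116]
P(Tomás) = 0.2343  [exponent -1.1844]
Difference = 0.0750 − 0.2343 = -0.1592

-0.1592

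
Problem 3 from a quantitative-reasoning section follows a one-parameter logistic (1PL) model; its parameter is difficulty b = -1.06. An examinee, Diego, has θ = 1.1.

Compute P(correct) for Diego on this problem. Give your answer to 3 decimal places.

P(θ) = 1 / (1 + exp(−(θ − b)))
Exponent: (1.1 − (-1.06)) = 2.1600
1/(1 + e^{-2.1600}) = 0.8966
P = 0.8966

0.897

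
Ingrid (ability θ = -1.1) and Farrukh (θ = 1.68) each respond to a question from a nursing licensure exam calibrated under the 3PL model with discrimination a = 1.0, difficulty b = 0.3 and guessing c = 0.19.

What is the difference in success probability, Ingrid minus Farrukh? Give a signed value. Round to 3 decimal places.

P(θ) = c + (1 − c) · 1 / (1 + exp(−a(θ − b)))
P(Ingrid) = 0.3502  [exponent -1.4000]
P(Farrukh) = 0.8372  [exponent 1.3800]
Difference = 0.3502 − 0.8372 = -0.4870

-0.487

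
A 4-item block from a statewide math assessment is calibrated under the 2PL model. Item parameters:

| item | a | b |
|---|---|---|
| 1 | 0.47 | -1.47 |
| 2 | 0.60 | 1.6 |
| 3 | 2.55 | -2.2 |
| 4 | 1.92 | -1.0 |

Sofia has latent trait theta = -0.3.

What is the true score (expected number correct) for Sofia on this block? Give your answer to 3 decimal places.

P(theta) = 1 / (1 + exp(−a(theta − b)))
P_1 = 1/(1+e^{-0.5499}) = 0.6341
P_2 = 1/(1+e^{1.1400}) = 0.2423
P_3 = 1/(1+e^{-4.8450}) = 0.9922
P_4 = 1/(1+e^{-1.3440}) = 0.7931
E[score] = 0.6341 + 0.2423 + 0.9922 + 0.7931 = 2.6618

2.662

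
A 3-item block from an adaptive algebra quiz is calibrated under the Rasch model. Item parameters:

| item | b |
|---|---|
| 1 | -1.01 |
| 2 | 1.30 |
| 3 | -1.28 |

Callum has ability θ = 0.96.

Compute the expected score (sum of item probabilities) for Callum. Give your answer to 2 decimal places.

2.20

P(θ) = 1 / (1 + exp(−(θ − b)))
P_1 = 1/(1+e^{-1.9700}) = 0.8776
P_2 = 1/(1+e^{0.3400}) = 0.4158
P_3 = 1/(1+e^{-2.2400}) = 0.9038
E[score] = 0.8776 + 0.4158 + 0.9038 = 2.1972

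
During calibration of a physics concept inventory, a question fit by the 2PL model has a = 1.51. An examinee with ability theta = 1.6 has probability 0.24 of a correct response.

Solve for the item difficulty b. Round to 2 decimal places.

P(theta) = 1 / (1 + exp(−a(theta − b)))
logit(0.24) = ln(0.24/0.76) = -1.1527
b = theta − logit/(a) = 1.6 − (-1.1527)/1.5100 = 2.3634

2.36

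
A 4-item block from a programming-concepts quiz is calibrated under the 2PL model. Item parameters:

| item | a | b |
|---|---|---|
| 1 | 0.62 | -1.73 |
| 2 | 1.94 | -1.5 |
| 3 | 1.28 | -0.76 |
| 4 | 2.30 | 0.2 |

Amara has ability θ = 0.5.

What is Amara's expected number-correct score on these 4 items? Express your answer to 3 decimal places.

P(θ) = 1 / (1 + exp(−a(θ − b)))
P_1 = 1/(1+e^{-1.3826}) = 0.7994
P_2 = 1/(1+e^{-3.8800}) = 0.9798
P_3 = 1/(1+e^{-1.6128}) = 0.8338
P_4 = 1/(1+e^{-0.6900}) = 0.6660
E[score] = 0.7994 + 0.9798 + 0.8338 + 0.6660 = 3.2789

3.279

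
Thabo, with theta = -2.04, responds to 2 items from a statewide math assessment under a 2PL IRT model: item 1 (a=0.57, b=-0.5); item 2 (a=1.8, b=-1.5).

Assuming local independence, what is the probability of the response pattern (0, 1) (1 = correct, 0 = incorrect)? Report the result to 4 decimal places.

0.1939

P(theta) = 1 / (1 + exp(−a(theta − b)))
P_1 = 1/(1+e^{0.8778}) = 0.2936
P_2 = 1/(1+e^{0.9720}) = 0.2745
L = (1−P_1) × P_2 = 0.7064 × 0.2745 = 0.19388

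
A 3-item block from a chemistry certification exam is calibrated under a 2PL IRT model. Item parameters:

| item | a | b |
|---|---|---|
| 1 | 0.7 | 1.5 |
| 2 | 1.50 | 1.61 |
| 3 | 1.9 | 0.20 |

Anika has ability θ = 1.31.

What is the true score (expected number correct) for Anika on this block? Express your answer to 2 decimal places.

P(θ) = 1 / (1 + exp(−a(θ − b)))
P_1 = 1/(1+e^{0.1330}) = 0.4668
P_2 = 1/(1+e^{0.4500}) = 0.3894
P_3 = 1/(1+e^{-2.1090}) = 0.8918
E[score] = 0.4668 + 0.3894 + 0.8918 = 1.7479

1.75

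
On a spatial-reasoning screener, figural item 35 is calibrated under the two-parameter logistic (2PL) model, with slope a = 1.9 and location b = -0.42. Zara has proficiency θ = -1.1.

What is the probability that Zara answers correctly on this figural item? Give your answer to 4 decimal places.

P(θ) = 1 / (1 + exp(−a(θ − b)))
Exponent: 1.9 × (-1.1 − (-0.42)) = -1.2920
1/(1 + e^{1.2920}) = 0.2155

0.2155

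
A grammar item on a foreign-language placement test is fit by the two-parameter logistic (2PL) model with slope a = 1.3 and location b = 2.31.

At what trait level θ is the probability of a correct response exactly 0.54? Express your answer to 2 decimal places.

P(θ) = 1 / (1 + exp(−a(θ − b)))
logit = ln(0.5400/0.4600) = 0.1603
θ = b + logit/(a) = 2.31 + 0.1603/1.3000 = 2.4333

2.43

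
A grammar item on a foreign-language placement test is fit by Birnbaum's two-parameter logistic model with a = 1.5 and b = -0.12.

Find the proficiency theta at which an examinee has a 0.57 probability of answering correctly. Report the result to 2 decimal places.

P(theta) = 1 / (1 + exp(−a(theta − b)))
logit = ln(0.5700/0.4300) = 0.2819
theta = b + logit/(a) = -0.12 + 0.2819/1.5000 = 0.0679

0.07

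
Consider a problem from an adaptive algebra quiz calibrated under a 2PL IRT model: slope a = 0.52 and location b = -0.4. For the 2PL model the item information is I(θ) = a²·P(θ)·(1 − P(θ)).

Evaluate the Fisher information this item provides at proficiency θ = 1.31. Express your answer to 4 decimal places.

0.0558

P = 1/(1+e^{-0.8892}) = 0.7087
P(1−P) = 0.7087 × 0.2913 = 0.2064
I = a² × P(1−P) = 0.52² × 0.2064 = 0.05582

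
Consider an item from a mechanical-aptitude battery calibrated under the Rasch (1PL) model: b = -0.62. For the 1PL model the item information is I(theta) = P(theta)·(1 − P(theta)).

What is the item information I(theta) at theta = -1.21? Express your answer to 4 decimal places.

P = 1/(1+e^{0.5900}) = 0.3566
P(1−P) = 0.3566 × 0.6434 = 0.2294
I = P(1−P) = 0.22945

0.2294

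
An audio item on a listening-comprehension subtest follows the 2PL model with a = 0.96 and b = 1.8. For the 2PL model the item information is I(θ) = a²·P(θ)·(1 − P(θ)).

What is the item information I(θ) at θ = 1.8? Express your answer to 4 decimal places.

0.2304

P = 1/(1+e^{0.0000}) = 0.5000
P(1−P) = 0.5000 × 0.5000 = 0.2500
I = a² × P(1−P) = 0.96² × 0.2500 = 0.23040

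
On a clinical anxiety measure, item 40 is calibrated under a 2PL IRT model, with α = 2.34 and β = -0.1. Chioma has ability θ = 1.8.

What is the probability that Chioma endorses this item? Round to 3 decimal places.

P(θ) = 1 / (1 + exp(−α(θ − β)))
Exponent: 2.34 × (1.8 − (-0.1)) = 4.4460
1/(1 + e^{-4.4460}) = 0.9884

0.988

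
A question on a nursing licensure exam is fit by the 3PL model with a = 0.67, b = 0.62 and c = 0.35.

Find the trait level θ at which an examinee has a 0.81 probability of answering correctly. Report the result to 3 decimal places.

1.940

P(θ) = c + (1 − c) · 1 / (1 + exp(−a(θ − b)))
Remove guessing floor: (0.81 − 0.35)/(1 − 0.35) = 0.7077
logit = ln(0.7077/0.2923) = 0.8842
θ = b + logit/(a) = 0.62 + 0.8842/0.6700 = 1.9397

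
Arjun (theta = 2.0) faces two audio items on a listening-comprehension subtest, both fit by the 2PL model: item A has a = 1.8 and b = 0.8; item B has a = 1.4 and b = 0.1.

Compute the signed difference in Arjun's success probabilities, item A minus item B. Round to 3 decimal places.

P(theta) = 1 / (1 + exp(−a(theta − b)))
P_A = 0.8966
P_B = 0.9346
P_A − P_B = -0.0380

-0.038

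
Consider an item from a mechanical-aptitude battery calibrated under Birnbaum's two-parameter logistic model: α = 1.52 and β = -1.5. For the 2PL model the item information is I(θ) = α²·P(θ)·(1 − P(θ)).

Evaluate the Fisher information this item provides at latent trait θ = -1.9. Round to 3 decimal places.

0.527

P = 1/(1+e^{0.6080}) = 0.3525
P(1−P) = 0.3525 × 0.6475 = 0.2282
I = α² × P(1−P) = 1.52² × 0.2282 = 0.52734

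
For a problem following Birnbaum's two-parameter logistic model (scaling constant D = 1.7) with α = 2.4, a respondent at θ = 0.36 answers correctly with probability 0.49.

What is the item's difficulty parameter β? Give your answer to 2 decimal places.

P(θ) = 1 / (1 + exp(−D·α(θ − β)))
logit(0.49) = ln(0.49/0.51) = -0.0400
β = θ − logit/(1.7·α) = 0.36 − (-0.0400)/4.0800 = 0.3698

0.37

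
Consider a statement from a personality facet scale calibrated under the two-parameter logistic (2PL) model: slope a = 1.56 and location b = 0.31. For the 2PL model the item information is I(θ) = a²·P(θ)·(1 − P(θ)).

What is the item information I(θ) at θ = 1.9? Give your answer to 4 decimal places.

P = 1/(1+e^{-2.4804}) = 0.9228
P(1−P) = 0.9228 × 0.0772 = 0.0713
I = a² × P(1−P) = 1.56² × 0.0713 = 0.17346

0.1735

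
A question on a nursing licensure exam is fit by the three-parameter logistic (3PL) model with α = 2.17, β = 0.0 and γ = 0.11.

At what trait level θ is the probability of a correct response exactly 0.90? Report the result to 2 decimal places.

0.95

P(θ) = γ + (1 − γ) · 1 / (1 + exp(−α(θ − β)))
Remove guessing floor: (0.90 − 0.11)/(1 − 0.11) = 0.8876
logit = ln(0.8876/0.1124) = 2.0669
θ = β + logit/(α) = 0.0 + 2.0669/2.1700 = 0.9525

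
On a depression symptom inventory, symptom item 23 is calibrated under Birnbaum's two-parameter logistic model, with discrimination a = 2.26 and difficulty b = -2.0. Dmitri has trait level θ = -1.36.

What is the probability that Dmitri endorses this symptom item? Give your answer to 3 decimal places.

P(θ) = 1 / (1 + exp(−a(θ − b)))
Exponent: 2.26 × (-1.36 − (-2.0)) = 1.4464
1/(1 + e^{-1.4464}) = 0.8094

0.809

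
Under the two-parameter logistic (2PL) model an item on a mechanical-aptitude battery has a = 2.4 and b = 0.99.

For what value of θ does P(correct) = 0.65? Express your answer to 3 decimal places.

P(θ) = 1 / (1 + exp(−a(θ − b)))
logit = ln(0.6500/0.3500) = 0.6190
θ = b + logit/(a) = 0.99 + 0.6190/2.4000 = 1.2479

1.248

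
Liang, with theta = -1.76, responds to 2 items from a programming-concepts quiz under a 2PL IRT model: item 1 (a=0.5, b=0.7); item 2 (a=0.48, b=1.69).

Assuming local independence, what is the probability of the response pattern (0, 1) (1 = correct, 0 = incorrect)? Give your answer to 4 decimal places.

P(theta) = 1 / (1 + exp(−a(theta − b)))
P_1 = 1/(1+e^{1.2300}) = 0.2262
P_2 = 1/(1+e^{1.6560}) = 0.1603
L = (1−P_1) × P_2 = 0.7738 × 0.1603 = 0.12404

0.1240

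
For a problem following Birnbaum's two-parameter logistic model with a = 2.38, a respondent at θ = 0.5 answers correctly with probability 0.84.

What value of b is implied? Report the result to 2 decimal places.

-0.20

P(θ) = 1 / (1 + exp(−a(θ − b)))
logit(0.84) = ln(0.84/0.16) = 1.6582
b = θ − logit/(a) = 0.5 − 1.6582/2.3800 = -0.1967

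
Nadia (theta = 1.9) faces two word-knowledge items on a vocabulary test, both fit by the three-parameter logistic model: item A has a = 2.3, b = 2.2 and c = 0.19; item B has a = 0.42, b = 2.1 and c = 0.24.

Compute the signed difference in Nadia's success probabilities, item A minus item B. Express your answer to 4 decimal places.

-0.1435

P(theta) = c + (1 − c) · 1 / (1 + exp(−a(theta − b)))
P_A = 0.4606
P_B = 0.6040
P_A − P_B = -0.1435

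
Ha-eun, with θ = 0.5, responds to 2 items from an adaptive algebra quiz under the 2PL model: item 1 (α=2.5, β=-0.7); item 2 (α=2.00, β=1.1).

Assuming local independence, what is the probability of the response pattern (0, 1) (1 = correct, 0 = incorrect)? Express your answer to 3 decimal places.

0.011

P(θ) = 1 / (1 + exp(−α(θ − β)))
P_1 = 1/(1+e^{-3.0000}) = 0.9526
P_2 = 1/(1+e^{1.2000}) = 0.2315
L = (1−P_1) × P_2 = 0.0474 × 0.2315 = 0.01098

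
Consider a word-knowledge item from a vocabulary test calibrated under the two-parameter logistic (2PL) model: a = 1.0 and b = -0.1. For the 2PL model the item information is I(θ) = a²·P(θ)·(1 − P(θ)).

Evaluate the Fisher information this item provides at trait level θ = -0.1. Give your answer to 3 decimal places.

P = 1/(1+e^{0.0000}) = 0.5000
P(1−P) = 0.5000 × 0.5000 = 0.2500
I = a² × P(1−P) = 1.0² × 0.2500 = 0.25000

0.250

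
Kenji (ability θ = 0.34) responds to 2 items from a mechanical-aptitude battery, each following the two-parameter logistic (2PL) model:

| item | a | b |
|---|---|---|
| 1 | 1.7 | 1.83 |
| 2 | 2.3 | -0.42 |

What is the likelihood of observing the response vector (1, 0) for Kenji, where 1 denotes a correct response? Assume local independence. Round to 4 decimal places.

0.0109

P(θ) = 1 / (1 + exp(−a(θ − b)))
P_1 = 1/(1+e^{2.5330}) = 0.0736
P_2 = 1/(1+e^{-1.7480}) = 0.8517
L = P_1 × (1−P_2) = 0.0736 × 0.1483 = 0.01091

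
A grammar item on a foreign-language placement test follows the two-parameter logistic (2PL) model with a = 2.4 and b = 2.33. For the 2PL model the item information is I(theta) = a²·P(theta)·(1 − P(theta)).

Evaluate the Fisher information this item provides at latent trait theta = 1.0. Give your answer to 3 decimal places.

P = 1/(1+e^{3.1920}) = 0.0395
P(1−P) = 0.0395 × 0.9605 = 0.0379
I = a² × P(1−P) = 2.4² × 0.0379 = 0.21836

0.218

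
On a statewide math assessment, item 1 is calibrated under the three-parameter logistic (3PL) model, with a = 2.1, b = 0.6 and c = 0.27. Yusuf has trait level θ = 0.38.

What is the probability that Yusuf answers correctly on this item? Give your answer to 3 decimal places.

0.552

P(θ) = c + (1 − c) · 1 / (1 + exp(−a(θ − b)))
Exponent: 2.1 × (0.38 − 0.6) = -0.4620
1/(1 + e^{0.4620}) = 0.3865
P = 0.27 + 0.73 × 0.3865 = 0.5522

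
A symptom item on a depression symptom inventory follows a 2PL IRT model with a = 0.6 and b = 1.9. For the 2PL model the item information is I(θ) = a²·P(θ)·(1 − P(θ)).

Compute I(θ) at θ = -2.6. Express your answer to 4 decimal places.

P = 1/(1+e^{2.7000}) = 0.0630
P(1−P) = 0.0630 × 0.9370 = 0.0590
I = a² × P(1−P) = 0.6² × 0.0590 = 0.02124

0.0212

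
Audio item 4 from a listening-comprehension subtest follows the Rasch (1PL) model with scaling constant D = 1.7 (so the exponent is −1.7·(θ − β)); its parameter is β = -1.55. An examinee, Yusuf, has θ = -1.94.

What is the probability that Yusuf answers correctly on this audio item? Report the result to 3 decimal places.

P(θ) = 1 / (1 + exp(−D·(θ − β)))
Exponent: 1.7 × (-1.94 − (-1.55)) = -0.6630
1/(1 + e^{0.6630}) = 0.3401
P = 0.3401

0.340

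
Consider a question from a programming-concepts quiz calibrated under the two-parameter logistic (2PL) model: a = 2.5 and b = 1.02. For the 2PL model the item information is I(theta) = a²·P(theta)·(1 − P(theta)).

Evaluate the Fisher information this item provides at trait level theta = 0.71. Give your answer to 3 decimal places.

1.350

P = 1/(1+e^{0.7750}) = 0.3154
P(1−P) = 0.3154 × 0.6846 = 0.2159
I = a² × P(1−P) = 2.5² × 0.2159 = 1.34951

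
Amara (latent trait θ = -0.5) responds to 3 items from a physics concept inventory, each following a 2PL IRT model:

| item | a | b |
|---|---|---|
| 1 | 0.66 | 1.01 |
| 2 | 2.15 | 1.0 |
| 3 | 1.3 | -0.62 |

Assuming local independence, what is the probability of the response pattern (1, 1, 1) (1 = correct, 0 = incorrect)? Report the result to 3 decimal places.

0.006

P(θ) = 1 / (1 + exp(−a(θ − b)))
P_1 = 1/(1+e^{0.9966}) = 0.2696
P_2 = 1/(1+e^{3.2250}) = 0.0382
P_3 = 1/(1+e^{-0.1560}) = 0.5389
L = P_1 × P_2 × P_3 = 0.2696 × 0.0382 × 0.5389 = 0.00556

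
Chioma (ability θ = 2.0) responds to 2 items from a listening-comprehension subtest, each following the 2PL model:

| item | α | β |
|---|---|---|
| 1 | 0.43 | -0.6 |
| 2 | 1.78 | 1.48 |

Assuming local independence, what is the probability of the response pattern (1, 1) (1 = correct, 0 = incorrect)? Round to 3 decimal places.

0.540

P(θ) = 1 / (1 + exp(−α(θ − β)))
P_1 = 1/(1+e^{-1.1180}) = 0.7536
P_2 = 1/(1+e^{-0.9256}) = 0.7162
L = P_1 × P_2 = 0.7536 × 0.7162 = 0.53973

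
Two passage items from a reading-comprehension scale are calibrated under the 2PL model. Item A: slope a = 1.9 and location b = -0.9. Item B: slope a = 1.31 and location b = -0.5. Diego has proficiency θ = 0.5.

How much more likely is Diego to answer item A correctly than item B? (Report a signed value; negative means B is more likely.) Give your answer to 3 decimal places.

0.147

P(θ) = 1 / (1 + exp(−a(θ − b)))
P_A = 0.9346
P_B = 0.7875
P_A − P_B = 0.1471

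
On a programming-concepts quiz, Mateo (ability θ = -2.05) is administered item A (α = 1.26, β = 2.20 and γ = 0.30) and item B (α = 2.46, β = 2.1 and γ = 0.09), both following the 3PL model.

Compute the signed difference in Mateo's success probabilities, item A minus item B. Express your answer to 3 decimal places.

0.213

P(θ) = γ + (1 − γ) · 1 / (1 + exp(−α(θ − β)))
P_A = 0.3033
P_B = 0.0900
P_A − P_B = 0.2133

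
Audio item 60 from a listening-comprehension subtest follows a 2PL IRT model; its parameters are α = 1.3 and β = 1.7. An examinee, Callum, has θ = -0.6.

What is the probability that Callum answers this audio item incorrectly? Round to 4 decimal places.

P(θ) = 1 / (1 + exp(−α(θ − β)))
Exponent: 1.3 × (-0.6 − 1.7) = -2.9900
1/(1 + e^{2.9900}) = 0.0479
P(incorrect) = 1 − 0.0479 = 0.9521

0.9521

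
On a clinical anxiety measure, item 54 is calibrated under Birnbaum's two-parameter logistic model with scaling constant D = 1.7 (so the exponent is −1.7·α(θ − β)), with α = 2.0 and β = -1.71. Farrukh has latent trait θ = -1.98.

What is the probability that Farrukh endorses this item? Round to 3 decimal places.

0.285

P(θ) = 1 / (1 + exp(−D·α(θ − β)))
Exponent: 1.7 × 2.0 × (-1.98 − (-1.71)) = -0.9180
1/(1 + e^{0.9180}) = 0.2854
P = 0.2854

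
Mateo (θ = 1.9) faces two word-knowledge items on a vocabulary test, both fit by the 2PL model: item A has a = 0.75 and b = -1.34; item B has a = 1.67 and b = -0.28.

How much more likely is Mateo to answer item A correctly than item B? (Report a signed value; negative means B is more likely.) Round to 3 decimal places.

P(θ) = 1 / (1 + exp(−a(θ − b)))
P_A = 0.9191
P_B = 0.9744
P_A − P_B = -0.0553

-0.055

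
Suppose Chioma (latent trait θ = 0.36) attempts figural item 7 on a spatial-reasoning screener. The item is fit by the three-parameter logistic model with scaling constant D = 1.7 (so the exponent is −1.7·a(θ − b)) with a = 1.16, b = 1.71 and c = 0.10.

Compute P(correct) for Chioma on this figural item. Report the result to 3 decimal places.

0.159

P(θ) = c + (1 − c) · 1 / (1 + exp(−D·a(θ − b)))
Exponent: 1.7 × 1.16 × (0.36 − 1.71) = -2.6622
1/(1 + e^{2.6622}) = 0.0652
P = 0.10 + 0.90 × 0.0652 = 0.1587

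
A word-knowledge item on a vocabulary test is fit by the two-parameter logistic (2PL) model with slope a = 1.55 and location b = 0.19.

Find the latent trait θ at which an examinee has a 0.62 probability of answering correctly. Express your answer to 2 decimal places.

0.51

P(θ) = 1 / (1 + exp(−a(θ − b)))
logit = ln(0.6200/0.3800) = 0.4895
θ = b + logit/(a) = 0.19 + 0.4895/1.5500 = 0.5058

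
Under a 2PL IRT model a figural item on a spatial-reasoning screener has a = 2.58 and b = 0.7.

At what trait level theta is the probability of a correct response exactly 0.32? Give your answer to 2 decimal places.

P(theta) = 1 / (1 + exp(−a(theta − b)))
logit = ln(0.3200/0.6800) = -0.7538
theta = b + logit/(a) = 0.7 + (-0.7538)/2.5800 = 0.4078

0.41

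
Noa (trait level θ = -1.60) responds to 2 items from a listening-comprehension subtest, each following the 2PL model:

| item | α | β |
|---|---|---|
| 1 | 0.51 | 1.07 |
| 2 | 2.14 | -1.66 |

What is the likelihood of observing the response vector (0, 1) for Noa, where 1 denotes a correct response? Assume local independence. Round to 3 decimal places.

P(θ) = 1 / (1 + exp(−α(θ − β)))
P_1 = 1/(1+e^{1.3617}) = 0.2040
P_2 = 1/(1+e^{-0.1284}) = 0.5321
L = (1−P_1) × P_2 = 0.7960 × 0.5321 = 0.42354

0.424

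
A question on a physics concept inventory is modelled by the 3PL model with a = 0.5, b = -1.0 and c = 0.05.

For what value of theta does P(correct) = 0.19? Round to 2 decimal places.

P(theta) = c + (1 − c) · 1 / (1 + exp(−a(theta − b)))
Remove guessing floor: (0.19 − 0.05)/(1 − 0.05) = 0.1474
logit = ln(0.1474/0.8526) = -1.7554
theta = b + logit/(a) = -1.0 + (-1.7554)/0.5000 = -4.5108

-4.51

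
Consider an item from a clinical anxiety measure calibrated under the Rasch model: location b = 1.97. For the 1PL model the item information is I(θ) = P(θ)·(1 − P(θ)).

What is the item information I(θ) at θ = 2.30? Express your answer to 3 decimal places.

0.243

P = 1/(1+e^{-0.3300}) = 0.5818
P(1−P) = 0.5818 × 0.4182 = 0.2433
I = P(1−P) = 0.24332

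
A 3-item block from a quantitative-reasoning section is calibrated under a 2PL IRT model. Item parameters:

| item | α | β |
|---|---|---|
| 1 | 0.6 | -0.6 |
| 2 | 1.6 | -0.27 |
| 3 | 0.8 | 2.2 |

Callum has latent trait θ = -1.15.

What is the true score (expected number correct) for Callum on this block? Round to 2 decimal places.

0.68

P(θ) = 1 / (1 + exp(−α(θ − β)))
P_1 = 1/(1+e^{0.3300}) = 0.4182
P_2 = 1/(1+e^{1.4080}) = 0.1965
P_3 = 1/(1+e^{2.6800}) = 0.0642
E[score] = 0.4182 + 0.1965 + 0.0642 = 0.6790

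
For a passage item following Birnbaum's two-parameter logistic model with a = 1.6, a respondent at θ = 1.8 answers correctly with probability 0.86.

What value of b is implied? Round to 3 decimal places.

0.665

P(θ) = 1 / (1 + exp(−a(θ − b)))
logit(0.86) = ln(0.86/0.14) = 1.8153
b = θ − logit/(a) = 1.8 − 1.8153/1.6000 = 0.6654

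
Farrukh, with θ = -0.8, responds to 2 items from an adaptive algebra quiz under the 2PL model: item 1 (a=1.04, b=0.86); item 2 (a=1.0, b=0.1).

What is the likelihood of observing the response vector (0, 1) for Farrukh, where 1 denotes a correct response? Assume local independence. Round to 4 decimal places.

P(θ) = 1 / (1 + exp(−a(θ − b)))
P_1 = 1/(1+e^{1.7264}) = 0.1510
P_2 = 1/(1+e^{0.9000}) = 0.2891
L = (1−P_1) × P_2 = 0.8490 × 0.2891 = 0.24539

0.2454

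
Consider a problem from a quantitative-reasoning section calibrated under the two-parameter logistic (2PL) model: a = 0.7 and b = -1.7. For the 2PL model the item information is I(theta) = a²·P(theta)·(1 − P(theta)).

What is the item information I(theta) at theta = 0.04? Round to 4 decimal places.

P = 1/(1+e^{-1.2180}) = 0.7717
P(1−P) = 0.7717 × 0.2283 = 0.1762
I = a² × P(1−P) = 0.7² × 0.1762 = 0.08632

0.0863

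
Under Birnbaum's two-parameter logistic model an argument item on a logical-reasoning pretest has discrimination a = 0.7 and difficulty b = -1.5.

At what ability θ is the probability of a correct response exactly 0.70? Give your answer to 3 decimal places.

P(θ) = 1 / (1 + exp(−a(θ − b)))
logit = ln(0.7000/0.3000) = 0.8473
θ = b + logit/(a) = -1.5 + 0.8473/0.7000 = -0.2896

-0.290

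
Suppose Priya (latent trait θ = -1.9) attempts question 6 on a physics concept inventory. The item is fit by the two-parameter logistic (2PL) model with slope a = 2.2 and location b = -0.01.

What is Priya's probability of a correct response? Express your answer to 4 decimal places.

P(θ) = 1 / (1 + exp(−a(θ − b)))
Exponent: 2.2 × (-1.9 − (-0.01)) = -4.1580
1/(1 + e^{4.1580}) = 0.0154

0.0154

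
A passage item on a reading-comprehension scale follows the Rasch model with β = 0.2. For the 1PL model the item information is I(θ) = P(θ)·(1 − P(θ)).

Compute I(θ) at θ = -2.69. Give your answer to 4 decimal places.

0.0499

P = 1/(1+e^{2.8900}) = 0.0527
P(1−P) = 0.0527 × 0.9473 = 0.0499
I = P(1−P) = 0.04988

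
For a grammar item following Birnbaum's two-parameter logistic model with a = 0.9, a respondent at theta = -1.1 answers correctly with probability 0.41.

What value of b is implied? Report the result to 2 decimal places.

P(theta) = 1 / (1 + exp(−a(theta − b)))
logit(0.41) = ln(0.41/0.59) = -0.3640
b = theta − logit/(a) = -1.1 − (-0.3640)/0.9000 = -0.6956

-0.70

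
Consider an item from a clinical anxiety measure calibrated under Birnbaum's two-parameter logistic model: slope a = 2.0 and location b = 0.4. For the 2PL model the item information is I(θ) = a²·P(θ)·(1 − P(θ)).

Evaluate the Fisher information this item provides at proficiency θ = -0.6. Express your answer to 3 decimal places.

0.420

P = 1/(1+e^{2.0000}) = 0.1192
P(1−P) = 0.1192 × 0.8808 = 0.1050
I = a² × P(1−P) = 2.0² × 0.1050 = 0.41997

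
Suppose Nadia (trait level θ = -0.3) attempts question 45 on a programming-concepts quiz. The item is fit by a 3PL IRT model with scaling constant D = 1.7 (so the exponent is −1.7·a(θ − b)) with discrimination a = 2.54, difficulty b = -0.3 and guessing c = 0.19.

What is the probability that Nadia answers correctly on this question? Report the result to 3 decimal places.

P(θ) = c + (1 − c) · 1 / (1 + exp(−D·a(θ − b)))
Exponent: 1.7 × 2.54 × (-0.3 − (-0.3)) = 0.0000
1/(1 + e^{0.0000}) = 0.5000
P = 0.19 + 0.81 × 0.5000 = 0.5950

0.595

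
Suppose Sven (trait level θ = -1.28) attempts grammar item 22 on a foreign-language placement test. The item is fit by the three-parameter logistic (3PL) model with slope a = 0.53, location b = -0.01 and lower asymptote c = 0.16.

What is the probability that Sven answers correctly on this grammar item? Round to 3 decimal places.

P(θ) = c + (1 − c) · 1 / (1 + exp(−a(θ − b)))
Exponent: 0.53 × (-1.28 − (-0.01)) = -0.6731
1/(1 + e^{0.6731}) = 0.3378
P = 0.16 + 0.84 × 0.3378 = 0.4438

0.444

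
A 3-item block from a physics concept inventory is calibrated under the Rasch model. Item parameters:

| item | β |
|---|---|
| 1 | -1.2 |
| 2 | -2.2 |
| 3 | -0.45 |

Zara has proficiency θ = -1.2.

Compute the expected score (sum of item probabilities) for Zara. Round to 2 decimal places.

1.55

P(θ) = 1 / (1 + exp(−(θ − β)))
P_1 = 1/(1+e^{0.0000}) = 0.5000
P_2 = 1/(1+e^{-1.0000}) = 0.7311
P_3 = 1/(1+e^{0.7500}) = 0.3208
E[score] = 0.5000 + 0.7311 + 0.3208 = 1.5519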